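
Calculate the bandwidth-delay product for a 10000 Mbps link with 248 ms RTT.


BDP = bandwidth * RTT
= 10000 Mbps * 248 ms
= 10000 * 1e6 * 248 / 1000 bits
= 2480000000 bits
= 310000000 bytes
= 302734.375 KB
BDP = 2480000000 bits (310000000 bytes)


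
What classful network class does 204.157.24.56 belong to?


First octet: 204
Binary: 11001100
110xxxxx -> Class C (192-223)
Class C, default mask 255.255.255.0 (/24)


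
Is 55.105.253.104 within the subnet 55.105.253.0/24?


Subnet network: 55.105.253.0
Test IP AND mask: 55.105.253.0
Yes, 55.105.253.104 is in 55.105.253.0/24


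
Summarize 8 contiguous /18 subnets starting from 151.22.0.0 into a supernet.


Original prefix: /18
Number of subnets: 8 = 2^3
New prefix = 18 - 3 = 15
Supernet: 151.22.0.0/15


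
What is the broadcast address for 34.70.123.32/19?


Network: 34.70.96.0/19
Host bits = 13
Set all host bits to 1:
Broadcast: 34.70.127.255


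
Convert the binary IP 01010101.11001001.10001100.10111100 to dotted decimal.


01010101 = 85
11001001 = 201
10001100 = 140
10111100 = 188
IP: 85.201.140.188


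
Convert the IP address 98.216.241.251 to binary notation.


98 = 01100010
216 = 11011000
241 = 11110001
251 = 11111011
Binary: 01100010.11011000.11110001.11111011


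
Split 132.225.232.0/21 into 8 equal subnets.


New prefix = 21 + 3 = 24
Each subnet has 256 addresses
  132.225.232.0/24
  132.225.233.0/24
  132.225.234.0/24
  132.225.235.0/24
  132.225.236.0/24
  132.225.237.0/24
  132.225.238.0/24
  132.225.239.0/24
Subnets: 132.225.232.0/24, 132.225.233.0/24, 132.225.234.0/24, 132.225.235.0/24, 132.225.236.0/24, 132.225.237.0/24, 132.225.238.0/24, 132.225.239.0/24


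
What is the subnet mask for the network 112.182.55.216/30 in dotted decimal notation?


/30 means 30 network bits, 2 host bits
Binary: 11111111111111111111111111111100
Mask: 255.255.255.252


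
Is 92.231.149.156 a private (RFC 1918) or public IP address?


RFC 1918 private ranges:
  10.0.0.0/8 (10.0.0.0 - 10.255.255.255)
  172.16.0.0/12 (172.16.0.0 - 172.31.255.255)
  192.168.0.0/16 (192.168.0.0 - 192.168.255.255)
Public (not in any RFC 1918 range)


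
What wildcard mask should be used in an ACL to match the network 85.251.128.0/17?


Subnet mask: 255.255.128.0
Wildcard = 255.255.255.255 - subnet mask
255 - 255 = 0
255 - 255 = 0
255 - 128 = 127
255 - 0 = 255
Wildcard: 0.0.127.255


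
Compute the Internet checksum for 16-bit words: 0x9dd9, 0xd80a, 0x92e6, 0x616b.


Sum all words (with carry folding):
+ 0x9dd9 = 0x9dd9
+ 0xd80a = 0x75e4
+ 0x92e6 = 0x08cb
+ 0x616b = 0x6a36
One's complement: ~0x6a36
Checksum = 0x95c9


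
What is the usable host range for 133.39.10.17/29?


Network: 133.39.10.16
Broadcast: 133.39.10.23
First usable = network + 1
Last usable = broadcast - 1
Range: 133.39.10.17 to 133.39.10.22


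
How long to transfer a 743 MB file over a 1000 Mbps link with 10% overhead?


Effective throughput = 1000 * (1 - 10/100) = 900 Mbps
File size in Mb = 743 * 8 = 5944 Mb
Time = 5944 / 900
Time = 6.6044 seconds


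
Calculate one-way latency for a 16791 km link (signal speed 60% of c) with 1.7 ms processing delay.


Speed = 0.6 * 3e5 km/s = 180000 km/s
Propagation delay = 16791 / 180000 = 0.0933 s = 93.2833 ms
Processing delay = 1.7 ms
Total one-way latency = 94.9833 ms


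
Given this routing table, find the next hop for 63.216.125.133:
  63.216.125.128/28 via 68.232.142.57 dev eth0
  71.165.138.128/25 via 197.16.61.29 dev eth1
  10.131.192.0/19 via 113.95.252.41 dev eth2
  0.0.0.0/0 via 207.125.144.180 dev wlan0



Longest prefix match for 63.216.125.133:
  /28 63.216.125.128: MATCH
  /25 71.165.138.128: no
  /19 10.131.192.0: no
  /0 0.0.0.0: MATCH
Selected: next-hop 68.232.142.57 via eth0 (matched /28)


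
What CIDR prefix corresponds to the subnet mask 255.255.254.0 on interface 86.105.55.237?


Binary: 11111111.11111111.11111110.00000000
Count leading 1s
Prefix: /23


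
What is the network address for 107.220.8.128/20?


IP:   01101011.11011100.00001000.10000000
Mask: 11111111.11111111.11110000.00000000
AND operation:
Net:  01101011.11011100.00000000.00000000
Network: 107.220.0.0/20


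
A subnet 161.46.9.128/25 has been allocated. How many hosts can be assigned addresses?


Host bits = 32 - 25 = 7
Total addresses = 2^7 = 128
Usable = total - 2 (network and broadcast)
Usable hosts: 126


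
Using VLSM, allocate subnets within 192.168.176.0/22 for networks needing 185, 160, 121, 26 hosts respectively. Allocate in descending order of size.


185 hosts -> /24 (254 usable): 192.168.176.0/24
160 hosts -> /24 (254 usable): 192.168.177.0/24
121 hosts -> /25 (126 usable): 192.168.178.0/25
26 hosts -> /27 (30 usable): 192.168.178.128/27
Allocation: 192.168.176.0/24 (185 hosts, 254 usable); 192.168.177.0/24 (160 hosts, 254 usable); 192.168.178.0/25 (121 hosts, 126 usable); 192.168.178.128/27 (26 hosts, 30 usable)


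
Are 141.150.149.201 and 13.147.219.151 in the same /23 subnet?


Mask: 255.255.254.0
141.150.149.201 AND mask = 141.150.148.0
13.147.219.151 AND mask = 13.147.218.0
No, different subnets (141.150.148.0 vs 13.147.218.0)


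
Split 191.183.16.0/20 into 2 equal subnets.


New prefix = 20 + 1 = 21
Each subnet has 2048 addresses
  191.183.16.0/21
  191.183.24.0/21
Subnets: 191.183.16.0/21, 191.183.24.0/21


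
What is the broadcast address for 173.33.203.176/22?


Network: 173.33.200.0/22
Host bits = 10
Set all host bits to 1:
Broadcast: 173.33.203.255


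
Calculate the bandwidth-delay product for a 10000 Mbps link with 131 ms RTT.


BDP = bandwidth * RTT
= 10000 Mbps * 131 ms
= 10000 * 1e6 * 131 / 1000 bits
= 1310000000 bits
= 163750000 bytes
= 159912.1094 KB
BDP = 1310000000 bits (163750000 bytes)


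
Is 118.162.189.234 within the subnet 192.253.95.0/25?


Subnet network: 192.253.95.0
Test IP AND mask: 118.162.189.128
No, 118.162.189.234 is not in 192.253.95.0/25


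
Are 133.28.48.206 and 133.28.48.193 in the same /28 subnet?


Mask: 255.255.255.240
133.28.48.206 AND mask = 133.28.48.192
133.28.48.193 AND mask = 133.28.48.192
Yes, same subnet (133.28.48.192)


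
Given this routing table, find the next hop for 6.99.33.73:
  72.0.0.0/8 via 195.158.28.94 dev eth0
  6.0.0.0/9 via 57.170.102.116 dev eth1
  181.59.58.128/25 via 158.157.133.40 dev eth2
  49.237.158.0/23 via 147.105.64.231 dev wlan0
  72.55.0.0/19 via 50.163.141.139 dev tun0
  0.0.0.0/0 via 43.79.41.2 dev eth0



Longest prefix match for 6.99.33.73:
  /8 72.0.0.0: no
  /9 6.0.0.0: MATCH
  /25 181.59.58.128: no
  /23 49.237.158.0: no
  /19 72.55.0.0: no
  /0 0.0.0.0: MATCH
Selected: next-hop 57.170.102.116 via eth1 (matched /9)


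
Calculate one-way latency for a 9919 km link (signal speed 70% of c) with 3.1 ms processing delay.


Speed = 0.7 * 3e5 km/s = 210000 km/s
Propagation delay = 9919 / 210000 = 0.0472 s = 47.2333 ms
Processing delay = 3.1 ms
Total one-way latency = 50.3333 ms


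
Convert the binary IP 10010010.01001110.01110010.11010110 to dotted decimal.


10010010 = 146
01001110 = 78
01110010 = 114
11010110 = 214
IP: 146.78.114.214


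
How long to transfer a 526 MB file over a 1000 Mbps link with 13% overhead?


Effective throughput = 1000 * (1 - 13/100) = 870 Mbps
File size in Mb = 526 * 8 = 4208 Mb
Time = 4208 / 870
Time = 4.8368 seconds


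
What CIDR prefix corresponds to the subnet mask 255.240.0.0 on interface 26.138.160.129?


Binary: 11111111.11110000.00000000.00000000
Count leading 1s
Prefix: /12


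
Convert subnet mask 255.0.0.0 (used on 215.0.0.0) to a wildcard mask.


Subnet mask: 255.0.0.0
Wildcard = 255.255.255.255 - subnet mask
255 - 255 = 0
255 - 0 = 255
255 - 0 = 255
255 - 0 = 255
Wildcard: 0.255.255.255


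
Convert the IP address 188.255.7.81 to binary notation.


188 = 10111100
255 = 11111111
7 = 00000111
81 = 01010001
Binary: 10111100.11111111.00000111.01010001


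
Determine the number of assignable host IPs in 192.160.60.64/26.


Host bits = 32 - 26 = 6
Total addresses = 2^6 = 64
Usable = total - 2 (network and broadcast)
Usable hosts: 62


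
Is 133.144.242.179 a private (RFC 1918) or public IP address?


RFC 1918 private ranges:
  10.0.0.0/8 (10.0.0.0 - 10.255.255.255)
  172.16.0.0/12 (172.16.0.0 - 172.31.255.255)
  192.168.0.0/16 (192.168.0.0 - 192.168.255.255)
Public (not in any RFC 1918 range)


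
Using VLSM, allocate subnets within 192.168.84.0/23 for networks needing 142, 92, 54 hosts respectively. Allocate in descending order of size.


142 hosts -> /24 (254 usable): 192.168.84.0/24
92 hosts -> /25 (126 usable): 192.168.85.0/25
54 hosts -> /26 (62 usable): 192.168.85.128/26
Allocation: 192.168.84.0/24 (142 hosts, 254 usable); 192.168.85.0/25 (92 hosts, 126 usable); 192.168.85.128/26 (54 hosts, 62 usable)


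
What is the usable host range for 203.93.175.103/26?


Network: 203.93.175.64
Broadcast: 203.93.175.127
First usable = network + 1
Last usable = broadcast - 1
Range: 203.93.175.65 to 203.93.175.126


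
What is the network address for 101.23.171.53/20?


IP:   01100101.00010111.10101011.00110101
Mask: 11111111.11111111.11110000.00000000
AND operation:
Net:  01100101.00010111.10100000.00000000
Network: 101.23.160.0/20


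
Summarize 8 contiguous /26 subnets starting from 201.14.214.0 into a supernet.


Original prefix: /26
Number of subnets: 8 = 2^3
New prefix = 26 - 3 = 23
Supernet: 201.14.214.0/23


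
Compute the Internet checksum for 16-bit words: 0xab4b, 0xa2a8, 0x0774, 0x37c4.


Sum all words (with carry folding):
+ 0xab4b = 0xab4b
+ 0xa2a8 = 0x4df4
+ 0x0774 = 0x5568
+ 0x37c4 = 0x8d2c
One's complement: ~0x8d2c
Checksum = 0x72d3


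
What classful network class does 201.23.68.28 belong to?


First octet: 201
Binary: 11001001
110xxxxx -> Class C (192-223)
Class C, default mask 255.255.255.0 (/24)


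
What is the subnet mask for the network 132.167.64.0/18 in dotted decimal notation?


/18 means 18 network bits, 14 host bits
Binary: 11111111111111111100000000000000
Mask: 255.255.192.0


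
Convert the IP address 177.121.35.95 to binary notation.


177 = 10110001
121 = 01111001
35 = 00100011
95 = 01011111
Binary: 10110001.01111001.00100011.01011111


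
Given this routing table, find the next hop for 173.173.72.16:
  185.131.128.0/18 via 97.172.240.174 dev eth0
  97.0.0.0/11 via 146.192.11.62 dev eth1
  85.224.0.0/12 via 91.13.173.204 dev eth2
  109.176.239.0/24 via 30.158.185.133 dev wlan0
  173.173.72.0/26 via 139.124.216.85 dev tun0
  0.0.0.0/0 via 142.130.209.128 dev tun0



Longest prefix match for 173.173.72.16:
  /18 185.131.128.0: no
  /11 97.0.0.0: no
  /12 85.224.0.0: no
  /24 109.176.239.0: no
  /26 173.173.72.0: MATCH
  /0 0.0.0.0: MATCH
Selected: next-hop 139.124.216.85 via tun0 (matched /26)


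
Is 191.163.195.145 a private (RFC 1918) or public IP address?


RFC 1918 private ranges:
  10.0.0.0/8 (10.0.0.0 - 10.255.255.255)
  172.16.0.0/12 (172.16.0.0 - 172.31.255.255)
  192.168.0.0/16 (192.168.0.0 - 192.168.255.255)
Public (not in any RFC 1918 range)


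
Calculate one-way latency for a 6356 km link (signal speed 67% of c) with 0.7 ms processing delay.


Speed = 0.67 * 3e5 km/s = 201000 km/s
Propagation delay = 6356 / 201000 = 0.0316 s = 31.6219 ms
Processing delay = 0.7 ms
Total one-way latency = 32.3219 ms


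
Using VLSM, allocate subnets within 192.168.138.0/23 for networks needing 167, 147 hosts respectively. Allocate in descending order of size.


167 hosts -> /24 (254 usable): 192.168.138.0/24
147 hosts -> /24 (254 usable): 192.168.139.0/24
Allocation: 192.168.138.0/24 (167 hosts, 254 usable); 192.168.139.0/24 (147 hosts, 254 usable)


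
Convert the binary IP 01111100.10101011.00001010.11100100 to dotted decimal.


01111100 = 124
10101011 = 171
00001010 = 10
11100100 = 228
IP: 124.171.10.228


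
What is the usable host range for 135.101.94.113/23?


Network: 135.101.94.0
Broadcast: 135.101.95.255
First usable = network + 1
Last usable = broadcast - 1
Range: 135.101.94.1 to 135.101.95.254


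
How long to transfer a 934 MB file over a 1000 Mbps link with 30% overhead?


Effective throughput = 1000 * (1 - 30/100) = 700 Mbps
File size in Mb = 934 * 8 = 7472 Mb
Time = 7472 / 700
Time = 10.6743 seconds


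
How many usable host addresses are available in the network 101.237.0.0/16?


Host bits = 32 - 16 = 16
Total addresses = 2^16 = 65536
Usable = total - 2 (network and broadcast)
Usable hosts: 65534


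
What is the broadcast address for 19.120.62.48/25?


Network: 19.120.62.0/25
Host bits = 7
Set all host bits to 1:
Broadcast: 19.120.62.127


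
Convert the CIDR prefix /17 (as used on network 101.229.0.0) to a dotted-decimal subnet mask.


/17 means 17 network bits, 15 host bits
Binary: 11111111111111111000000000000000
Mask: 255.255.128.0


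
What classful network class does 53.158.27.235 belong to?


First octet: 53
Binary: 00110101
0xxxxxxx -> Class A (1-126)
Class A, default mask 255.0.0.0 (/8)


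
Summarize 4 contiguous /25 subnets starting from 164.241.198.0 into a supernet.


Original prefix: /25
Number of subnets: 4 = 2^2
New prefix = 25 - 2 = 23
Supernet: 164.241.198.0/23


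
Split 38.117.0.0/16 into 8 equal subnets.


New prefix = 16 + 3 = 19
Each subnet has 8192 addresses
  38.117.0.0/19
  38.117.32.0/19
  38.117.64.0/19
  38.117.96.0/19
  38.117.128.0/19
  38.117.160.0/19
  38.117.192.0/19
  38.117.224.0/19
Subnets: 38.117.0.0/19, 38.117.32.0/19, 38.117.64.0/19, 38.117.96.0/19, 38.117.128.0/19, 38.117.160.0/19, 38.117.192.0/19, 38.117.224.0/19


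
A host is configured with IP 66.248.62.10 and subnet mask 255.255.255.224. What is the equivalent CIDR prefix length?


Binary: 11111111.11111111.11111111.11100000
Count leading 1s
Prefix: /27


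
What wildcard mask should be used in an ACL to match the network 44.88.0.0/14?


Subnet mask: 255.252.0.0
Wildcard = 255.255.255.255 - subnet mask
255 - 255 = 0
255 - 252 = 3
255 - 0 = 255
255 - 0 = 255
Wildcard: 0.3.255.255


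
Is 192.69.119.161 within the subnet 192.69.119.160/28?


Subnet network: 192.69.119.160
Test IP AND mask: 192.69.119.160
Yes, 192.69.119.161 is in 192.69.119.160/28


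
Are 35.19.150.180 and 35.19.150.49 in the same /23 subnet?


Mask: 255.255.254.0
35.19.150.180 AND mask = 35.19.150.0
35.19.150.49 AND mask = 35.19.150.0
Yes, same subnet (35.19.150.0)


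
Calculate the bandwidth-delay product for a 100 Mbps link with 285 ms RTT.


BDP = bandwidth * RTT
= 100 Mbps * 285 ms
= 100 * 1e6 * 285 / 1000 bits
= 28500000 bits
= 3562500 bytes
= 3479.0039 KB
BDP = 28500000 bits (3562500 bytes)


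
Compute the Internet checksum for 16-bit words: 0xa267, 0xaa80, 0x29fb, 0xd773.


Sum all words (with carry folding):
+ 0xa267 = 0xa267
+ 0xaa80 = 0x4ce8
+ 0x29fb = 0x76e3
+ 0xd773 = 0x4e57
One's complement: ~0x4e57
Checksum = 0xb1a8


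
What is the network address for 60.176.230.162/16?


IP:   00111100.10110000.11100110.10100010
Mask: 11111111.11111111.00000000.00000000
AND operation:
Net:  00111100.10110000.00000000.00000000
Network: 60.176.0.0/16


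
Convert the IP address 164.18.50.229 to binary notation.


164 = 10100100
18 = 00010010
50 = 00110010
229 = 11100101
Binary: 10100100.00010010.00110010.11100101


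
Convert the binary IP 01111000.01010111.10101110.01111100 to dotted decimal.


01111000 = 120
01010111 = 87
10101110 = 174
01111100 = 124
IP: 120.87.174.124


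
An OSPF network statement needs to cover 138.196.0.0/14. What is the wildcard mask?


Subnet mask: 255.252.0.0
Wildcard = 255.255.255.255 - subnet mask
255 - 255 = 0
255 - 252 = 3
255 - 0 = 255
255 - 0 = 255
Wildcard: 0.3.255.255


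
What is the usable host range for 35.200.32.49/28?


Network: 35.200.32.48
Broadcast: 35.200.32.63
First usable = network + 1
Last usable = broadcast - 1
Range: 35.200.32.49 to 35.200.32.62


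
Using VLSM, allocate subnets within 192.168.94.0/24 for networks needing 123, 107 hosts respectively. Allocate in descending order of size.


123 hosts -> /25 (126 usable): 192.168.94.0/25
107 hosts -> /25 (126 usable): 192.168.94.128/25
Allocation: 192.168.94.0/25 (123 hosts, 126 usable); 192.168.94.128/25 (107 hosts, 126 usable)


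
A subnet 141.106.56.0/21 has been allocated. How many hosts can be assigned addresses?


Host bits = 32 - 21 = 11
Total addresses = 2^11 = 2048
Usable = total - 2 (network and broadcast)
Usable hosts: 2046


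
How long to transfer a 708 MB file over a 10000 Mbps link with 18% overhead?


Effective throughput = 10000 * (1 - 18/100) = 8200 Mbps
File size in Mb = 708 * 8 = 5664 Mb
Time = 5664 / 8200
Time = 0.6907 seconds


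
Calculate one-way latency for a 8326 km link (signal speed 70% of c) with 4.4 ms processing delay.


Speed = 0.7 * 3e5 km/s = 210000 km/s
Propagation delay = 8326 / 210000 = 0.0396 s = 39.6476 ms
Processing delay = 4.4 ms
Total one-way latency = 44.0476 ms


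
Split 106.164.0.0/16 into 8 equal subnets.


New prefix = 16 + 3 = 19
Each subnet has 8192 addresses
  106.164.0.0/19
  106.164.32.0/19
  106.164.64.0/19
  106.164.96.0/19
  106.164.128.0/19
  106.164.160.0/19
  106.164.192.0/19
  106.164.224.0/19
Subnets: 106.164.0.0/19, 106.164.32.0/19, 106.164.64.0/19, 106.164.96.0/19, 106.164.128.0/19, 106.164.160.0/19, 106.164.192.0/19, 106.164.224.0/19


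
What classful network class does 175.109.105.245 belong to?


First octet: 175
Binary: 10101111
10xxxxxx -> Class B (128-191)
Class B, default mask 255.255.0.0 (/16)


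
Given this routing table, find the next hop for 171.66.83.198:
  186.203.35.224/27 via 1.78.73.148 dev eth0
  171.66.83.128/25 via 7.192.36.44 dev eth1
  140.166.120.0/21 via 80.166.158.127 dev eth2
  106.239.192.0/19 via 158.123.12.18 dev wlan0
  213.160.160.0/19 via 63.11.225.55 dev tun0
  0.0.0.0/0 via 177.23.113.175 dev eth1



Longest prefix match for 171.66.83.198:
  /27 186.203.35.224: no
  /25 171.66.83.128: MATCH
  /21 140.166.120.0: no
  /19 106.239.192.0: no
  /19 213.160.160.0: no
  /0 0.0.0.0: MATCH
Selected: next-hop 7.192.36.44 via eth1 (matched /25)


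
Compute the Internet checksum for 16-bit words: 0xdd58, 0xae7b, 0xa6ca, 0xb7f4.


Sum all words (with carry folding):
+ 0xdd58 = 0xdd58
+ 0xae7b = 0x8bd4
+ 0xa6ca = 0x329f
+ 0xb7f4 = 0xea93
One's complement: ~0xea93
Checksum = 0x156c


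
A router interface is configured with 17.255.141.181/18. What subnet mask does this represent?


/18 means 18 network bits, 14 host bits
Binary: 11111111111111111100000000000000
Mask: 255.255.192.0


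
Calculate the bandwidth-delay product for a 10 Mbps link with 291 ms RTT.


BDP = bandwidth * RTT
= 10 Mbps * 291 ms
= 10 * 1e6 * 291 / 1000 bits
= 2910000 bits
= 363750 bytes
= 355.2246 KB
BDP = 2910000 bits (363750 bytes)


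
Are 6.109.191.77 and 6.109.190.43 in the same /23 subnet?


Mask: 255.255.254.0
6.109.191.77 AND mask = 6.109.190.0
6.109.190.43 AND mask = 6.109.190.0
Yes, same subnet (6.109.190.0)


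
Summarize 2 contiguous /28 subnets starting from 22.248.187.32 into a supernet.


Original prefix: /28
Number of subnets: 2 = 2^1
New prefix = 28 - 1 = 27
Supernet: 22.248.187.32/27


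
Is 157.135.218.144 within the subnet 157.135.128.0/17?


Subnet network: 157.135.128.0
Test IP AND mask: 157.135.128.0
Yes, 157.135.218.144 is in 157.135.128.0/17


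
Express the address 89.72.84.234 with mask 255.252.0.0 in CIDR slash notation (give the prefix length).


Binary: 11111111.11111100.00000000.00000000
Count leading 1s
Prefix: /14


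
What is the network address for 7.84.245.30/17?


IP:   00000111.01010100.11110101.00011110
Mask: 11111111.11111111.10000000.00000000
AND operation:
Net:  00000111.01010100.10000000.00000000
Network: 7.84.128.0/17


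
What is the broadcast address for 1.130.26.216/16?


Network: 1.130.0.0/16
Host bits = 16
Set all host bits to 1:
Broadcast: 1.130.255.255


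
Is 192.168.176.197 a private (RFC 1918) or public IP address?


RFC 1918 private ranges:
  10.0.0.0/8 (10.0.0.0 - 10.255.255.255)
  172.16.0.0/12 (172.16.0.0 - 172.31.255.255)
  192.168.0.0/16 (192.168.0.0 - 192.168.255.255)
Private (in 192.168.0.0/16)


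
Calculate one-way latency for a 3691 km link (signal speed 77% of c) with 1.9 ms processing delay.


Speed = 0.77 * 3e5 km/s = 231000 km/s
Propagation delay = 3691 / 231000 = 0.016 s = 15.9784 ms
Processing delay = 1.9 ms
Total one-way latency = 17.8784 ms


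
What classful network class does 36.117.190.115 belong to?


First octet: 36
Binary: 00100100
0xxxxxxx -> Class A (1-126)
Class A, default mask 255.0.0.0 (/8)


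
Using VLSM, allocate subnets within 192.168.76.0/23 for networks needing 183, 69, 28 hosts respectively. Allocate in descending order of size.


183 hosts -> /24 (254 usable): 192.168.76.0/24
69 hosts -> /25 (126 usable): 192.168.77.0/25
28 hosts -> /27 (30 usable): 192.168.77.128/27
Allocation: 192.168.76.0/24 (183 hosts, 254 usable); 192.168.77.0/25 (69 hosts, 126 usable); 192.168.77.128/27 (28 hosts, 30 usable)


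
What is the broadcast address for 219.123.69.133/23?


Network: 219.123.68.0/23
Host bits = 9
Set all host bits to 1:
Broadcast: 219.123.69.255


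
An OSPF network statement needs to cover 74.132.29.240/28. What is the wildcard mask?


Subnet mask: 255.255.255.240
Wildcard = 255.255.255.255 - subnet mask
255 - 255 = 0
255 - 255 = 0
255 - 255 = 0
255 - 240 = 15
Wildcard: 0.0.0.15


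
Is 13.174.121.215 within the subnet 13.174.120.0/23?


Subnet network: 13.174.120.0
Test IP AND mask: 13.174.120.0
Yes, 13.174.121.215 is in 13.174.120.0/23


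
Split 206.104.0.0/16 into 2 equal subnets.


New prefix = 16 + 1 = 17
Each subnet has 32768 addresses
  206.104.0.0/17
  206.104.128.0/17
Subnets: 206.104.0.0/17, 206.104.128.0/17


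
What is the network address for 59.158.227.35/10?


IP:   00111011.10011110.11100011.00100011
Mask: 11111111.11000000.00000000.00000000
AND operation:
Net:  00111011.10000000.00000000.00000000
Network: 59.128.0.0/10


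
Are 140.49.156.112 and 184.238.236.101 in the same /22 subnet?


Mask: 255.255.252.0
140.49.156.112 AND mask = 140.49.156.0
184.238.236.101 AND mask = 184.238.236.0
No, different subnets (140.49.156.0 vs 184.238.236.0)


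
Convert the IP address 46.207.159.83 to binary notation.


46 = 00101110
207 = 11001111
159 = 10011111
83 = 01010011
Binary: 00101110.11001111.10011111.01010011


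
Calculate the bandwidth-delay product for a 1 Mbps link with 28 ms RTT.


BDP = bandwidth * RTT
= 1 Mbps * 28 ms
= 1 * 1e6 * 28 / 1000 bits
= 28000 bits
= 3500 bytes
= 3.418 KB
BDP = 28000 bits (3500 bytes)


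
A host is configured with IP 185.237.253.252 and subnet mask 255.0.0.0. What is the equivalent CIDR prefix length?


Binary: 11111111.00000000.00000000.00000000
Count leading 1s
Prefix: /8


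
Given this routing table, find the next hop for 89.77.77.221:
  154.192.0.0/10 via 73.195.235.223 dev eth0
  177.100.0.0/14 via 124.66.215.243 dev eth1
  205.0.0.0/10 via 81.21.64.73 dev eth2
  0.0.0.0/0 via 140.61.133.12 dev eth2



Longest prefix match for 89.77.77.221:
  /10 154.192.0.0: no
  /14 177.100.0.0: no
  /10 205.0.0.0: no
  /0 0.0.0.0: MATCH
Selected: next-hop 140.61.133.12 via eth2 (matched /0)


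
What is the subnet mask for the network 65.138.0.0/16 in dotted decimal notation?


/16 means 16 network bits, 16 host bits
Binary: 11111111111111110000000000000000
Mask: 255.255.0.0


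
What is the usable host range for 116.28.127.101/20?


Network: 116.28.112.0
Broadcast: 116.28.127.255
First usable = network + 1
Last usable = broadcast - 1
Range: 116.28.112.1 to 116.28.127.254


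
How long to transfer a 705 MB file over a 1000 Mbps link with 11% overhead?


Effective throughput = 1000 * (1 - 11/100) = 890 Mbps
File size in Mb = 705 * 8 = 5640 Mb
Time = 5640 / 890
Time = 6.3371 seconds


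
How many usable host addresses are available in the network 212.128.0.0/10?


Host bits = 32 - 10 = 22
Total addresses = 2^22 = 4194304
Usable = total - 2 (network and broadcast)
Usable hosts: 4194302


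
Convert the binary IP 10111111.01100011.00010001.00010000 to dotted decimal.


10111111 = 191
01100011 = 99
00010001 = 17
00010000 = 16
IP: 191.99.17.16


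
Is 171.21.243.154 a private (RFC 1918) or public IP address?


RFC 1918 private ranges:
  10.0.0.0/8 (10.0.0.0 - 10.255.255.255)
  172.16.0.0/12 (172.16.0.0 - 172.31.255.255)
  192.168.0.0/16 (192.168.0.0 - 192.168.255.255)
Public (not in any RFC 1918 range)


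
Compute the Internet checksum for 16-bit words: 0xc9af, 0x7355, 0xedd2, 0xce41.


Sum all words (with carry folding):
+ 0xc9af = 0xc9af
+ 0x7355 = 0x3d05
+ 0xedd2 = 0x2ad8
+ 0xce41 = 0xf919
One's complement: ~0xf919
Checksum = 0x06e6


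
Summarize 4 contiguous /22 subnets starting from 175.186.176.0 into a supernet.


Original prefix: /22
Number of subnets: 4 = 2^2
New prefix = 22 - 2 = 20
Supernet: 175.186.176.0/20


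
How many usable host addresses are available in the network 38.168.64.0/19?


Host bits = 32 - 19 = 13
Total addresses = 2^13 = 8192
Usable = total - 2 (network and broadcast)
Usable hosts: 8190


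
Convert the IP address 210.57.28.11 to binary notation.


210 = 11010010
57 = 00111001
28 = 00011100
11 = 00001011
Binary: 11010010.00111001.00011100.00001011


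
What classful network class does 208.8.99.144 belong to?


First octet: 208
Binary: 11010000
110xxxxx -> Class C (192-223)
Class C, default mask 255.255.255.0 (/24)


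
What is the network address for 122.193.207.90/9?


IP:   01111010.11000001.11001111.01011010
Mask: 11111111.10000000.00000000.00000000
AND operation:
Net:  01111010.10000000.00000000.00000000
Network: 122.128.0.0/9


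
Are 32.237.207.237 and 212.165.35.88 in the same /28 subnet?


Mask: 255.255.255.240
32.237.207.237 AND mask = 32.237.207.224
212.165.35.88 AND mask = 212.165.35.80
No, different subnets (32.237.207.224 vs 212.165.35.80)


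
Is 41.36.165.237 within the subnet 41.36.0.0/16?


Subnet network: 41.36.0.0
Test IP AND mask: 41.36.0.0
Yes, 41.36.165.237 is in 41.36.0.0/16


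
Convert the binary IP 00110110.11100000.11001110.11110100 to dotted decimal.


00110110 = 54
11100000 = 224
11001110 = 206
11110100 = 244
IP: 54.224.206.244


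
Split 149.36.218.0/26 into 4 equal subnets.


New prefix = 26 + 2 = 28
Each subnet has 16 addresses
  149.36.218.0/28
  149.36.218.16/28
  149.36.218.32/28
  149.36.218.48/28
Subnets: 149.36.218.0/28, 149.36.218.16/28, 149.36.218.32/28, 149.36.218.48/28


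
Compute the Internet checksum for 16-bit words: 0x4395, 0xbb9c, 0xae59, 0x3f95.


Sum all words (with carry folding):
+ 0x4395 = 0x4395
+ 0xbb9c = 0xff31
+ 0xae59 = 0xad8b
+ 0x3f95 = 0xed20
One's complement: ~0xed20
Checksum = 0x12df


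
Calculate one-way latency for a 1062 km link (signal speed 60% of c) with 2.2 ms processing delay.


Speed = 0.6 * 3e5 km/s = 180000 km/s
Propagation delay = 1062 / 180000 = 0.0059 s = 5.9 ms
Processing delay = 2.2 ms
Total one-way latency = 8.1 ms


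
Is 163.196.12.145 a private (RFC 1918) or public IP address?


RFC 1918 private ranges:
  10.0.0.0/8 (10.0.0.0 - 10.255.255.255)
  172.16.0.0/12 (172.16.0.0 - 172.31.255.255)
  192.168.0.0/16 (192.168.0.0 - 192.168.255.255)
Public (not in any RFC 1918 range)


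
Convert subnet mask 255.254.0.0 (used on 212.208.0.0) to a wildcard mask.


Subnet mask: 255.254.0.0
Wildcard = 255.255.255.255 - subnet mask
255 - 255 = 0
255 - 254 = 1
255 - 0 = 255
255 - 0 = 255
Wildcard: 0.1.255.255


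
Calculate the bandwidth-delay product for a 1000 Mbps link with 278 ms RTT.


BDP = bandwidth * RTT
= 1000 Mbps * 278 ms
= 1000 * 1e6 * 278 / 1000 bits
= 278000000 bits
= 34750000 bytes
= 33935.5469 KB
BDP = 278000000 bits (34750000 bytes)


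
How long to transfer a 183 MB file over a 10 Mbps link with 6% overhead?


Effective throughput = 10 * (1 - 6/100) = 9.4 Mbps
File size in Mb = 183 * 8 = 1464 Mb
Time = 1464 / 9.4
Time = 155.7447 seconds


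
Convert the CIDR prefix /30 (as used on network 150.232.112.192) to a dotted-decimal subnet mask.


/30 means 30 network bits, 2 host bits
Binary: 11111111111111111111111111111100
Mask: 255.255.255.252


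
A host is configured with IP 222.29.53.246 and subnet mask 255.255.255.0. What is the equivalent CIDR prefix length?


Binary: 11111111.11111111.11111111.00000000
Count leading 1s
Prefix: /24


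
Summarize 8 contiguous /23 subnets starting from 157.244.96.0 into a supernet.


Original prefix: /23
Number of subnets: 8 = 2^3
New prefix = 23 - 3 = 20
Supernet: 157.244.96.0/20


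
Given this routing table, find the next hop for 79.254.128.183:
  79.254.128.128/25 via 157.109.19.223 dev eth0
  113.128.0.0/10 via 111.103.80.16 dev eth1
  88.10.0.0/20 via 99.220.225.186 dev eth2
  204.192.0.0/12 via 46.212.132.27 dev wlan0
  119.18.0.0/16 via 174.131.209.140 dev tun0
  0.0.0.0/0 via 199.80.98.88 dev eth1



Longest prefix match for 79.254.128.183:
  /25 79.254.128.128: MATCH
  /10 113.128.0.0: no
  /20 88.10.0.0: no
  /12 204.192.0.0: no
  /16 119.18.0.0: no
  /0 0.0.0.0: MATCH
Selected: next-hop 157.109.19.223 via eth0 (matched /25)


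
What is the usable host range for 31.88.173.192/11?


Network: 31.64.0.0
Broadcast: 31.95.255.255
First usable = network + 1
Last usable = broadcast - 1
Range: 31.64.0.1 to 31.95.255.254


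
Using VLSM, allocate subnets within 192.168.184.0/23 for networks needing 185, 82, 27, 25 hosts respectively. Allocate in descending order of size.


185 hosts -> /24 (254 usable): 192.168.184.0/24
82 hosts -> /25 (126 usable): 192.168.185.0/25
27 hosts -> /27 (30 usable): 192.168.185.128/27
25 hosts -> /27 (30 usable): 192.168.185.160/27
Allocation: 192.168.184.0/24 (185 hosts, 254 usable); 192.168.185.0/25 (82 hosts, 126 usable); 192.168.185.128/27 (27 hosts, 30 usable); 192.168.185.160/27 (25 hosts, 30 usable)


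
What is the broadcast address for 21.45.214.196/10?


Network: 21.0.0.0/10
Host bits = 22
Set all host bits to 1:
Broadcast: 21.63.255.255


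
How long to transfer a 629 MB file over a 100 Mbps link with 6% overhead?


Effective throughput = 100 * (1 - 6/100) = 94 Mbps
File size in Mb = 629 * 8 = 5032 Mb
Time = 5032 / 94
Time = 53.5319 seconds


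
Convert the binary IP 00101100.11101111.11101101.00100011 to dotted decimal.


00101100 = 44
11101111 = 239
11101101 = 237
00100011 = 35
IP: 44.239.237.35


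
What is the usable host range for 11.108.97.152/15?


Network: 11.108.0.0
Broadcast: 11.109.255.255
First usable = network + 1
Last usable = broadcast - 1
Range: 11.108.0.1 to 11.109.255.254


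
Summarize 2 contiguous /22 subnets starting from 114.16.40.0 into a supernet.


Original prefix: /22
Number of subnets: 2 = 2^1
New prefix = 22 - 1 = 21
Supernet: 114.16.40.0/21


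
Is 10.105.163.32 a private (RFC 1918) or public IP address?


RFC 1918 private ranges:
  10.0.0.0/8 (10.0.0.0 - 10.255.255.255)
  172.16.0.0/12 (172.16.0.0 - 172.31.255.255)
  192.168.0.0/16 (192.168.0.0 - 192.168.255.255)
Private (in 10.0.0.0/8)


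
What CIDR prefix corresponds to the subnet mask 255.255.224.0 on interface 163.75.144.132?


Binary: 11111111.11111111.11100000.00000000
Count leading 1s
Prefix: /19


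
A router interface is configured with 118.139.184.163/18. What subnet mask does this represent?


/18 means 18 network bits, 14 host bits
Binary: 11111111111111111100000000000000
Mask: 255.255.192.0


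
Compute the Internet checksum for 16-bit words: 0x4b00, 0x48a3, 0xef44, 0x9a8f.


Sum all words (with carry folding):
+ 0x4b00 = 0x4b00
+ 0x48a3 = 0x93a3
+ 0xef44 = 0x82e8
+ 0x9a8f = 0x1d78
One's complement: ~0x1d78
Checksum = 0xe287


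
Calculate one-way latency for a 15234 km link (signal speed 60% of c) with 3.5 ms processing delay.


Speed = 0.6 * 3e5 km/s = 180000 km/s
Propagation delay = 15234 / 180000 = 0.0846 s = 84.6333 ms
Processing delay = 3.5 ms
Total one-way latency = 88.1333 ms


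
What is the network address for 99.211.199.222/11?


IP:   01100011.11010011.11000111.11011110
Mask: 11111111.11100000.00000000.00000000
AND operation:
Net:  01100011.11000000.00000000.00000000
Network: 99.192.0.0/11


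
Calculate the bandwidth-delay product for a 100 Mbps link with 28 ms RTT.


BDP = bandwidth * RTT
= 100 Mbps * 28 ms
= 100 * 1e6 * 28 / 1000 bits
= 2800000 bits
= 350000 bytes
= 341.7969 KB
BDP = 2800000 bits (350000 bytes)


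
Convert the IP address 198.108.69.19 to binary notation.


198 = 11000110
108 = 01101100
69 = 01000101
19 = 00010011
Binary: 11000110.01101100.01000101.00010011


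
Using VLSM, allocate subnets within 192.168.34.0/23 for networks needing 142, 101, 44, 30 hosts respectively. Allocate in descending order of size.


142 hosts -> /24 (254 usable): 192.168.34.0/24
101 hosts -> /25 (126 usable): 192.168.35.0/25
44 hosts -> /26 (62 usable): 192.168.35.128/26
30 hosts -> /27 (30 usable): 192.168.35.192/27
Allocation: 192.168.34.0/24 (142 hosts, 254 usable); 192.168.35.0/25 (101 hosts, 126 usable); 192.168.35.128/26 (44 hosts, 62 usable); 192.168.35.192/27 (30 hosts, 30 usable)


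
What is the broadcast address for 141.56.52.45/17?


Network: 141.56.0.0/17
Host bits = 15
Set all host bits to 1:
Broadcast: 141.56.127.255


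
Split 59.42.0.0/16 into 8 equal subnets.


New prefix = 16 + 3 = 19
Each subnet has 8192 addresses
  59.42.0.0/19
  59.42.32.0/19
  59.42.64.0/19
  59.42.96.0/19
  59.42.128.0/19
  59.42.160.0/19
  59.42.192.0/19
  59.42.224.0/19
Subnets: 59.42.0.0/19, 59.42.32.0/19, 59.42.64.0/19, 59.42.96.0/19, 59.42.128.0/19, 59.42.160.0/19, 59.42.192.0/19, 59.42.224.0/19


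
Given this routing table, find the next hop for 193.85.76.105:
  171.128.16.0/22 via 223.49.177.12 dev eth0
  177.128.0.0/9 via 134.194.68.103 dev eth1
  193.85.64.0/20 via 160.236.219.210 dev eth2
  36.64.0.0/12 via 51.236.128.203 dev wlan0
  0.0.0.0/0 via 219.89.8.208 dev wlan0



Longest prefix match for 193.85.76.105:
  /22 171.128.16.0: no
  /9 177.128.0.0: no
  /20 193.85.64.0: MATCH
  /12 36.64.0.0: no
  /0 0.0.0.0: MATCH
Selected: next-hop 160.236.219.210 via eth2 (matched /20)


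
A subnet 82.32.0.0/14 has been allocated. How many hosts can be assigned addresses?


Host bits = 32 - 14 = 18
Total addresses = 2^18 = 262144
Usable = total - 2 (network and broadcast)
Usable hosts: 262142


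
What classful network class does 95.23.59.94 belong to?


First octet: 95
Binary: 01011111
0xxxxxxx -> Class A (1-126)
Class A, default mask 255.0.0.0 (/8)


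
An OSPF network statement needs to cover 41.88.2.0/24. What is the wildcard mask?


Subnet mask: 255.255.255.0
Wildcard = 255.255.255.255 - subnet mask
255 - 255 = 0
255 - 255 = 0
255 - 255 = 0
255 - 0 = 255
Wildcard: 0.0.0.255


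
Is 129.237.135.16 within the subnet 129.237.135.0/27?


Subnet network: 129.237.135.0
Test IP AND mask: 129.237.135.0
Yes, 129.237.135.16 is in 129.237.135.0/27


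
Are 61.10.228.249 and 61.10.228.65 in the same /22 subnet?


Mask: 255.255.252.0
61.10.228.249 AND mask = 61.10.228.0
61.10.228.65 AND mask = 61.10.228.0
Yes, same subnet (61.10.228.0)


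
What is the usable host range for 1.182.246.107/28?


Network: 1.182.246.96
Broadcast: 1.182.246.111
First usable = network + 1
Last usable = broadcast - 1
Range: 1.182.246.97 to 1.182.246.110


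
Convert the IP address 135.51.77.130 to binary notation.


135 = 10000111
51 = 00110011
77 = 01001101
130 = 10000010
Binary: 10000111.00110011.01001101.10000010


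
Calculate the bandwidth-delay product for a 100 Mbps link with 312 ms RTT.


BDP = bandwidth * RTT
= 100 Mbps * 312 ms
= 100 * 1e6 * 312 / 1000 bits
= 31200000 bits
= 3900000 bytes
= 3808.5938 KB
BDP = 31200000 bits (3900000 bytes)


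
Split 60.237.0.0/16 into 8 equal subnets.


New prefix = 16 + 3 = 19
Each subnet has 8192 addresses
  60.237.0.0/19
  60.237.32.0/19
  60.237.64.0/19
  60.237.96.0/19
  60.237.128.0/19
  60.237.160.0/19
  60.237.192.0/19
  60.237.224.0/19
Subnets: 60.237.0.0/19, 60.237.32.0/19, 60.237.64.0/19, 60.237.96.0/19, 60.237.128.0/19, 60.237.160.0/19, 60.237.192.0/19, 60.237.224.0/19


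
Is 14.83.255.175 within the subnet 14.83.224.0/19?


Subnet network: 14.83.224.0
Test IP AND mask: 14.83.224.0
Yes, 14.83.255.175 is in 14.83.224.0/19


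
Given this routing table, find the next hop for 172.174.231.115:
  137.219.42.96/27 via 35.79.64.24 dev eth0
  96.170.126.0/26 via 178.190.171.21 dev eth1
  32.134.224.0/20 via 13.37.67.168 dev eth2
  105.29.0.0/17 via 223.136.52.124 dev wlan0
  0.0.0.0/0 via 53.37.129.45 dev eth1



Longest prefix match for 172.174.231.115:
  /27 137.219.42.96: no
  /26 96.170.126.0: no
  /20 32.134.224.0: no
  /17 105.29.0.0: no
  /0 0.0.0.0: MATCH
Selected: next-hop 53.37.129.45 via eth1 (matched /0)


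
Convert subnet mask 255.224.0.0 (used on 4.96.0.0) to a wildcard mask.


Subnet mask: 255.224.0.0
Wildcard = 255.255.255.255 - subnet mask
255 - 255 = 0
255 - 224 = 31
255 - 0 = 255
255 - 0 = 255
Wildcard: 0.31.255.255


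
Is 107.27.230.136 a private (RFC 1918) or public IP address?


RFC 1918 private ranges:
  10.0.0.0/8 (10.0.0.0 - 10.255.255.255)
  172.16.0.0/12 (172.16.0.0 - 172.31.255.255)
  192.168.0.0/16 (192.168.0.0 - 192.168.255.255)
Public (not in any RFC 1918 range)


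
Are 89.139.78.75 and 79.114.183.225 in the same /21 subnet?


Mask: 255.255.248.0
89.139.78.75 AND mask = 89.139.72.0
79.114.183.225 AND mask = 79.114.176.0
No, different subnets (89.139.72.0 vs 79.114.176.0)


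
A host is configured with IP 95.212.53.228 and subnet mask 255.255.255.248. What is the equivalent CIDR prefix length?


Binary: 11111111.11111111.11111111.11111000
Count leading 1s
Prefix: /29


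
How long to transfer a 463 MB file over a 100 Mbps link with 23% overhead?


Effective throughput = 100 * (1 - 23/100) = 77 Mbps
File size in Mb = 463 * 8 = 3704 Mb
Time = 3704 / 77
Time = 48.1039 seconds


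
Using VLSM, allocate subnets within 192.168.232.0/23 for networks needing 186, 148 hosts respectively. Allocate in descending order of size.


186 hosts -> /24 (254 usable): 192.168.232.0/24
148 hosts -> /24 (254 usable): 192.168.233.0/24
Allocation: 192.168.232.0/24 (186 hosts, 254 usable); 192.168.233.0/24 (148 hosts, 254 usable)


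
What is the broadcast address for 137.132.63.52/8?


Network: 137.0.0.0/8
Host bits = 24
Set all host bits to 1:
Broadcast: 137.255.255.255


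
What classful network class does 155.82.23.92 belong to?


First octet: 155
Binary: 10011011
10xxxxxx -> Class B (128-191)
Class B, default mask 255.255.0.0 (/16)


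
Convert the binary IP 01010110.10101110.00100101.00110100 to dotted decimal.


01010110 = 86
10101110 = 174
00100101 = 37
00110100 = 52
IP: 86.174.37.52


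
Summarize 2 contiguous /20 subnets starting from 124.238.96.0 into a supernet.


Original prefix: /20
Number of subnets: 2 = 2^1
New prefix = 20 - 1 = 19
Supernet: 124.238.96.0/19


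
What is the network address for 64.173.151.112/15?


IP:   01000000.10101101.10010111.01110000
Mask: 11111111.11111110.00000000.00000000
AND operation:
Net:  01000000.10101100.00000000.00000000
Network: 64.172.0.0/15


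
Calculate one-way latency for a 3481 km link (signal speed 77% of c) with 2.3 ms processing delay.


Speed = 0.77 * 3e5 km/s = 231000 km/s
Propagation delay = 3481 / 231000 = 0.0151 s = 15.0693 ms
Processing delay = 2.3 ms
Total one-way latency = 17.3693 ms


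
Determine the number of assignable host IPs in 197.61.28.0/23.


Host bits = 32 - 23 = 9
Total addresses = 2^9 = 512
Usable = total - 2 (network and broadcast)
Usable hosts: 510


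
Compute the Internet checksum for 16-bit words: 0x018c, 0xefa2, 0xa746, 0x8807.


Sum all words (with carry folding):
+ 0x018c = 0x018c
+ 0xefa2 = 0xf12e
+ 0xa746 = 0x9875
+ 0x8807 = 0x207d
One's complement: ~0x207d
Checksum = 0xdf82
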